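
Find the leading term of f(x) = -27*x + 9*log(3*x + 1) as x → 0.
-81*x**2/2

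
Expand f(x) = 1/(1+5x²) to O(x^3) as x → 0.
1 - 5*x**2 + O(x**3)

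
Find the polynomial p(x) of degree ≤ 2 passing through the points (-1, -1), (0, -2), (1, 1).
2*x**2 + x - 2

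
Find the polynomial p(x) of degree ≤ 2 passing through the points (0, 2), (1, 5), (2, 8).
3*x + 2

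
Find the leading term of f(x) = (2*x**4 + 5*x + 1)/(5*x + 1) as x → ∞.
2*x**3/5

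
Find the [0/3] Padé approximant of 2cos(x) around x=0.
2/(x**2/2 + 1)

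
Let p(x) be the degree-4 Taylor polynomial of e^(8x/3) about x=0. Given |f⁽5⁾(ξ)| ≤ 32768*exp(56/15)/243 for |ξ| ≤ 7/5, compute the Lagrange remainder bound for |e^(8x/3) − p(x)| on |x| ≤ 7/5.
68841472*exp(56/15)/11390625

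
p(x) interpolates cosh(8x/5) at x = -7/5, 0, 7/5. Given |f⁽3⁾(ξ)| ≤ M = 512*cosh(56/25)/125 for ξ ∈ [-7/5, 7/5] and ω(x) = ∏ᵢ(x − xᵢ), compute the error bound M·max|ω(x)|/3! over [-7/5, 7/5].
175616*sqrt(3)*cosh(56/25)/421875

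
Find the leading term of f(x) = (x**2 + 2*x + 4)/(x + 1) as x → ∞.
x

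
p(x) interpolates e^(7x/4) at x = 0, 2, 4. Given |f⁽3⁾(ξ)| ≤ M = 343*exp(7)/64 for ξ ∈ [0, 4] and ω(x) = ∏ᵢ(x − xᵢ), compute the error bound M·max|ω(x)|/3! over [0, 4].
343*sqrt(3)*exp(7)/216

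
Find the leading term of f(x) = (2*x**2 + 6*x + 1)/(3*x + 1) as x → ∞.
2*x/3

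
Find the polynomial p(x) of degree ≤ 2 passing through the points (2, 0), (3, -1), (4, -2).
2 - x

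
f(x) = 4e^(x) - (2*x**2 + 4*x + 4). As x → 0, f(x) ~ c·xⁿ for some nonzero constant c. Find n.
3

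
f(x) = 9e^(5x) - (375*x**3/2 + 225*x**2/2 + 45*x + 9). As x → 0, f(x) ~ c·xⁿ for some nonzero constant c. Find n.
4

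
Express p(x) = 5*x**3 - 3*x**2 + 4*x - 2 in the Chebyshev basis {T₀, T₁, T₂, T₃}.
(-7/2)T₀ + (31/4)T₁ + (-3/2)T₂ + (5/4)T₃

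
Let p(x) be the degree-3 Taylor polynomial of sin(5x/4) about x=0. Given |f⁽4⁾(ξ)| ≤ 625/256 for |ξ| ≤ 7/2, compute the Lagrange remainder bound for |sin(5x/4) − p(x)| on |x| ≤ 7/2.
1500625/98304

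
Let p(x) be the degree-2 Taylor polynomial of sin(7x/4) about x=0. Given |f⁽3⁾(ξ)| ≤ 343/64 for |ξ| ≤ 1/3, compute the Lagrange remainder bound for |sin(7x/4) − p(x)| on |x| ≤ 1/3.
343/10368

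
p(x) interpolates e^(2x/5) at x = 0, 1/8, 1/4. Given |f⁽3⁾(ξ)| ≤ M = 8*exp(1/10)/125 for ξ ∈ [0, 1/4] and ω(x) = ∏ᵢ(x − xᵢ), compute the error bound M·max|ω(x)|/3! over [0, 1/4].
sqrt(3)*exp(1/10)/216000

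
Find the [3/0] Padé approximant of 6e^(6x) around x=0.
216*x**3 + 108*x**2 + 36*x + 6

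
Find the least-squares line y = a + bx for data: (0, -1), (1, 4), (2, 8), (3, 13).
a = -9/10, b = 23/5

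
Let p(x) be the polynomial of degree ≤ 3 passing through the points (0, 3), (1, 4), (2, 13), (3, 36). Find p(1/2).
23/8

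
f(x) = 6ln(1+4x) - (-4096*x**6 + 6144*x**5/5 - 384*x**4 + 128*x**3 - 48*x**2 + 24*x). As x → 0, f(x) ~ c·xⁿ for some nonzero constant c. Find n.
7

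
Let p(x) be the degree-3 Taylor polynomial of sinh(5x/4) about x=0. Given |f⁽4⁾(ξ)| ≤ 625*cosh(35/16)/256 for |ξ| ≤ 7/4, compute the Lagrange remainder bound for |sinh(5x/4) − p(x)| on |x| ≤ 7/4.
1500625*cosh(35/16)/1572864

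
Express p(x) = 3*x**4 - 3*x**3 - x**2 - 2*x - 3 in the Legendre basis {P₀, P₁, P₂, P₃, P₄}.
(-41/15)P₀ + (-19/5)P₁ + (22/21)P₂ + (-6/5)P₃ + (24/35)P₄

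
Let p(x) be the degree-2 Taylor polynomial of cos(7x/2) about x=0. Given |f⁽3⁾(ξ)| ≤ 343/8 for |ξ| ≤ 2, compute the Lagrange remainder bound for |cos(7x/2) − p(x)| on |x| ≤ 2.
343/6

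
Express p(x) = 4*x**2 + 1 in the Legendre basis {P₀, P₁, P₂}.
(7/3)P₀ + (8/3)P₂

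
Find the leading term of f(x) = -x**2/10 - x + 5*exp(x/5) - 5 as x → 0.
x**3/150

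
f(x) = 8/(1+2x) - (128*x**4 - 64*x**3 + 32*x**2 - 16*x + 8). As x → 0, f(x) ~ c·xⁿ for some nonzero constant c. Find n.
5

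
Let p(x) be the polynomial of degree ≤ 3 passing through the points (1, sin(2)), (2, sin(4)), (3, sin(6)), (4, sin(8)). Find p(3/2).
15*sin(4)/16 + sin(8)/16 - 5*sin(6)/16 + 5*sin(2)/16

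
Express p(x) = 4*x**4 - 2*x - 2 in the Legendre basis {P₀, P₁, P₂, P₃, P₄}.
(-6/5)P₀ + (-2)P₁ + (16/7)P₂ + (32/35)P₄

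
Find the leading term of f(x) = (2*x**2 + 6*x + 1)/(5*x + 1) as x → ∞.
2*x/5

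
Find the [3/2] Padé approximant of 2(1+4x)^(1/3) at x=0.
(896*x**3/405 + 224*x**2/15 + 56*x/5 + 2)/(32*x**2/9 + 64*x/15 + 1)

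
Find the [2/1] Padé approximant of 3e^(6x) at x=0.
(18*x**2 + 12*x + 3)/(1 - 2*x)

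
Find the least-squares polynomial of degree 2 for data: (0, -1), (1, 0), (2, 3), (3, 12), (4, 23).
-31/35 + (-10/7)x + (13/7)x²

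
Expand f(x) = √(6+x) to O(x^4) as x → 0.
sqrt(6) + sqrt(6)*x/12 - sqrt(6)*x**2/288 + sqrt(6)*x**3/3456 + O(x**4)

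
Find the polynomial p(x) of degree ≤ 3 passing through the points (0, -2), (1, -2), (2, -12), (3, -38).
-x**3 - 2*x**2 + 3*x - 2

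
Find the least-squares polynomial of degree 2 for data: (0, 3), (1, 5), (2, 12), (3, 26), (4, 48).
116/35 + (-163/70)x + (47/14)x²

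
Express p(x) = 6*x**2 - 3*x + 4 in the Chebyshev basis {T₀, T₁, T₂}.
(7)T₀ + (-3)T₁ + (3)T₂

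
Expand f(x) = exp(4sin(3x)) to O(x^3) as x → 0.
1 + 12*x + 72*x**2 + O(x**3)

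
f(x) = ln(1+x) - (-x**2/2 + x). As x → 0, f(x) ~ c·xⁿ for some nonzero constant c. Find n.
3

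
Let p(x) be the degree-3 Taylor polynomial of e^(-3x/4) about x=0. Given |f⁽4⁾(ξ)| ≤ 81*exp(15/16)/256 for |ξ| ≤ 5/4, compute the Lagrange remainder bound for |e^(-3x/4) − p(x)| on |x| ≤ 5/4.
16875*exp(15/16)/524288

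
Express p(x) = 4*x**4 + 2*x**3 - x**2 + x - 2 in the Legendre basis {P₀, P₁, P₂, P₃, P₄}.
(-23/15)P₀ + (11/5)P₁ + (34/21)P₂ + (4/5)P₃ + (32/35)P₄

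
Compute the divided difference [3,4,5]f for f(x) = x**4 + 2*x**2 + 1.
99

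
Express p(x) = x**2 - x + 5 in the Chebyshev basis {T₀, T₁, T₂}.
(11/2)T₀ - T₁ + (1/2)T₂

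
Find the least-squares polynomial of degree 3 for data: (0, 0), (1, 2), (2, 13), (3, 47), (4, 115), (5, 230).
1/18 + (755/756)x + (-167/126)x² + (223/108)x³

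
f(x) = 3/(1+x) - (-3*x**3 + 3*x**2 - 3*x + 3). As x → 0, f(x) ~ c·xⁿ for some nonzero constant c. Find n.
4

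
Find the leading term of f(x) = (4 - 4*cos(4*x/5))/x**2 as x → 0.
32/25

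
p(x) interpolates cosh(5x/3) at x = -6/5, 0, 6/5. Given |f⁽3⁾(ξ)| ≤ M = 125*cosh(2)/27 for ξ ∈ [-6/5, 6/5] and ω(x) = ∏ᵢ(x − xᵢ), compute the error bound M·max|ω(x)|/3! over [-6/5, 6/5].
8*sqrt(3)*cosh(2)/27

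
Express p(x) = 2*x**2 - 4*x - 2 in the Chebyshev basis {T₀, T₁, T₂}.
-T₀ + (-4)T₁ + T₂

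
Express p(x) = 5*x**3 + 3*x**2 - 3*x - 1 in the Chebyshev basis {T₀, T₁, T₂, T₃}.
(1/2)T₀ + (3/4)T₁ + (3/2)T₂ + (5/4)T₃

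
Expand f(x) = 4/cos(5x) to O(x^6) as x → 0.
4 + 50*x**2 + 3125*x**4/6 + O(x**6)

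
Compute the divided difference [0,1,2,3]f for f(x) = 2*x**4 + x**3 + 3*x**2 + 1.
13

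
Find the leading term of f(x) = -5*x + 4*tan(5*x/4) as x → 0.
125*x**3/48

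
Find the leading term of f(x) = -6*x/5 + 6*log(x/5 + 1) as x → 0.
-3*x**2/25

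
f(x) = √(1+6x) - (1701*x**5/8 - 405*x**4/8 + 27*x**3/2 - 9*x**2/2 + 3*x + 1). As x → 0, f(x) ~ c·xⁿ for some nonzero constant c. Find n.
6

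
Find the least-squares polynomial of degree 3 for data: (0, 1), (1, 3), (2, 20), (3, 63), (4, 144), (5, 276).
13/14 + (-25/28)x + (33/28)x² + (2)x³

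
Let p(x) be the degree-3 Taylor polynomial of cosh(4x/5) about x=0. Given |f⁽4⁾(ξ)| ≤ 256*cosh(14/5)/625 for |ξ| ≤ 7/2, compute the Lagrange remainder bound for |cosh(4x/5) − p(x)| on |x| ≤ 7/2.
4802*cosh(14/5)/1875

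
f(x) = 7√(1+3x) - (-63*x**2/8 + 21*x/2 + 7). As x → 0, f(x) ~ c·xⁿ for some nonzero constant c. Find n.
3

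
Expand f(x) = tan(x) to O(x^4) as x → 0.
x + x**3/3 + O(x**4)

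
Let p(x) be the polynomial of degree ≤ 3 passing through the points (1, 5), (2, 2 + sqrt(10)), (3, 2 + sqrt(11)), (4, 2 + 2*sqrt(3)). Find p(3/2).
-5*sqrt(11)/16 + sqrt(3)/8 + 47/16 + 15*sqrt(10)/16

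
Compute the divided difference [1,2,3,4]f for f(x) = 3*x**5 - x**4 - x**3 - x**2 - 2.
184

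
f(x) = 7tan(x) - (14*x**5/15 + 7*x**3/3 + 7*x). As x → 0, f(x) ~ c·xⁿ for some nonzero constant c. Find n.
7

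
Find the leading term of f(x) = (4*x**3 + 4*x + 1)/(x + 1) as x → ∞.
4*x**2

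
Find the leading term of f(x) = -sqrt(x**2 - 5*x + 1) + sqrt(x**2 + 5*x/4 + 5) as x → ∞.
25/8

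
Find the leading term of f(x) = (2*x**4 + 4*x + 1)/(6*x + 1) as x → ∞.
x**3/3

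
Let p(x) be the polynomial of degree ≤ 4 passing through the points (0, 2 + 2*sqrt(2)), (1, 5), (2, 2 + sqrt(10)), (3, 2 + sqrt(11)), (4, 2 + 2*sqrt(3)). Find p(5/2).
-5*sqrt(3)/64 + 3*sqrt(2)/64 + 49/32 + 15*sqrt(11)/32 + 45*sqrt(10)/64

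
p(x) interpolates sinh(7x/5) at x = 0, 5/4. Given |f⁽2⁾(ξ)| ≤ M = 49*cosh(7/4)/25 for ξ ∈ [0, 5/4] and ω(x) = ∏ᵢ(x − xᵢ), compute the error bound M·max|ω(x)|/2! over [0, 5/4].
49*cosh(7/4)/128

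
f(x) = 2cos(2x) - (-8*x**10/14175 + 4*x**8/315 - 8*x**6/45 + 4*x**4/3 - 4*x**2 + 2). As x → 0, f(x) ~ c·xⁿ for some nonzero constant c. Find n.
12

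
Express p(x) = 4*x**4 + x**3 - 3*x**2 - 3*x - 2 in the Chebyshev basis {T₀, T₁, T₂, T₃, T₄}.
(-2)T₀ + (-9/4)T₁ + (1/2)T₂ + (1/4)T₃ + (1/2)T₄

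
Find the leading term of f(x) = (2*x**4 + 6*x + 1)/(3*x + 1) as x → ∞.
2*x**3/3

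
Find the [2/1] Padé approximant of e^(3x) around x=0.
(3*x**2/2 + 2*x + 1)/(1 - x)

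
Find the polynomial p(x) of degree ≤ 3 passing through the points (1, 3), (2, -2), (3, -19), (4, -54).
-x**3 + 2*x + 2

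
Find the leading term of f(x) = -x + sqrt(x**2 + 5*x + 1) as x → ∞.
5/2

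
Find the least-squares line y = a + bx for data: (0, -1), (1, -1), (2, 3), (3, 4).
a = -8/5, b = 19/10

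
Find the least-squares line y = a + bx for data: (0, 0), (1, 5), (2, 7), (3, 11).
a = 1/2, b = 7/2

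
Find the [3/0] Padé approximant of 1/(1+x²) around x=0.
1 - x**2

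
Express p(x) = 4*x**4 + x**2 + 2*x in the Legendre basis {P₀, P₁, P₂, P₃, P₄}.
(17/15)P₀ + (2)P₁ + (62/21)P₂ + (32/35)P₄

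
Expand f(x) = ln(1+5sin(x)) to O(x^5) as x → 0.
5*x - 25*x**2/2 + 245*x**3/6 - 1825*x**4/12 + O(x**5)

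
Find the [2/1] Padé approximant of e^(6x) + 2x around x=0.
(2*x**2 + 6*x + 1)/(1 - 2*x)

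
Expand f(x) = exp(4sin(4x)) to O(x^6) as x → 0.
1 + 16*x + 128*x**2 + 640*x**3 + 2048*x**4 + 49664*x**5/15 + O(x**6)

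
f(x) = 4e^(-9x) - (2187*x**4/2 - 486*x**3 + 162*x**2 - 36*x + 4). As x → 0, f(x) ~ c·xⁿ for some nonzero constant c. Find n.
5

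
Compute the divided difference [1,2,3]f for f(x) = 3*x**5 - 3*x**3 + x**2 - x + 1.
253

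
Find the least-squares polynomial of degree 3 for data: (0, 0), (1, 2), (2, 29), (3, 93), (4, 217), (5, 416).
-23/126 + (-1843/756)x + (149/63)x² + (319/108)x³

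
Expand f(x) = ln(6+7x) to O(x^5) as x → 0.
log(6) + 7*x/6 - 49*x**2/72 + 343*x**3/648 - 2401*x**4/5184 + O(x**5)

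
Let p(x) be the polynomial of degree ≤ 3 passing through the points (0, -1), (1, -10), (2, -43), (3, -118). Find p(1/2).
-29/8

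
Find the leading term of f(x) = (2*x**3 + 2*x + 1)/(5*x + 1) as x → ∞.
2*x**2/5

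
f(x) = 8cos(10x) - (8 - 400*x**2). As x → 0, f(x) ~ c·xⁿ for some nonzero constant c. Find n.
4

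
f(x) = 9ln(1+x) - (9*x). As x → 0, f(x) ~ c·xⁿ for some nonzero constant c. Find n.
2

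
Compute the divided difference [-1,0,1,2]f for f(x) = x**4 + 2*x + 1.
2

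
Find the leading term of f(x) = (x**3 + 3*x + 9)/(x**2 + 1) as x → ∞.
x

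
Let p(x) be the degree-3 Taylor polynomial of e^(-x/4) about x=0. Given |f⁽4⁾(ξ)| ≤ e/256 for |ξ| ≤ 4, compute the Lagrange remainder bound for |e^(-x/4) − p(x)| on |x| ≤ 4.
e/24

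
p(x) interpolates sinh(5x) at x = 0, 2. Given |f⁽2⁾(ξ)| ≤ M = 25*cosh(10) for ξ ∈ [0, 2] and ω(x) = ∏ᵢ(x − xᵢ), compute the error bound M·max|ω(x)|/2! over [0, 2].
25*cosh(10)/2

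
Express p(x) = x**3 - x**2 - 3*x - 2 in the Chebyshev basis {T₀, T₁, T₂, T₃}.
(-5/2)T₀ + (-9/4)T₁ + (-1/2)T₂ + (1/4)T₃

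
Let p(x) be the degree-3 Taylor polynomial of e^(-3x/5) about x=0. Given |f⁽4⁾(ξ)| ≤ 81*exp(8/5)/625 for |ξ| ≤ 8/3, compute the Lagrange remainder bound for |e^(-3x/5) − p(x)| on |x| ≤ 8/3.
512*exp(8/5)/1875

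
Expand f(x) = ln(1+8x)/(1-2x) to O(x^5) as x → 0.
8*x - 16*x**2 + 416*x**3/3 - 2240*x**4/3 + O(x**5)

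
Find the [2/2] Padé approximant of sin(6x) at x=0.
6*x/(6*x**2 + 1)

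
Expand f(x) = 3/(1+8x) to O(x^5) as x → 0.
3 - 24*x + 192*x**2 - 1536*x**3 + 12288*x**4 + O(x**5)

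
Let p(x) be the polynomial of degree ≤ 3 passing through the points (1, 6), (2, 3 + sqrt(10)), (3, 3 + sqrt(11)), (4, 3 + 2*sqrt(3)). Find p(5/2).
-sqrt(3)/8 + 9*sqrt(10)/16 + 9*sqrt(11)/16 + 45/16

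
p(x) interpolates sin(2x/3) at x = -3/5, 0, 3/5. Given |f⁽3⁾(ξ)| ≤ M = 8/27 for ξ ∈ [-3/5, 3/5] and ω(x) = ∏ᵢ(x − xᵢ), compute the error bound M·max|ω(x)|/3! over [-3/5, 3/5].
8*sqrt(3)/3375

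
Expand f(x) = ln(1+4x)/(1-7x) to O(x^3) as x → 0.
4*x + 20*x**2 + O(x**3)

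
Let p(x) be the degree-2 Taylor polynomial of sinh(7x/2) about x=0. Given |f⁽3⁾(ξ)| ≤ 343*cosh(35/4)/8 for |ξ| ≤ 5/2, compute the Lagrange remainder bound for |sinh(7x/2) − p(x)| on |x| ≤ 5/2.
42875*cosh(35/4)/384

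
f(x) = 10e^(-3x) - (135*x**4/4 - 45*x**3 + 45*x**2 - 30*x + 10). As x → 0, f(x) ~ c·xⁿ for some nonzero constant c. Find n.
5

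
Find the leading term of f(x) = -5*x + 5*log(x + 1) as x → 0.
-5*x**2/2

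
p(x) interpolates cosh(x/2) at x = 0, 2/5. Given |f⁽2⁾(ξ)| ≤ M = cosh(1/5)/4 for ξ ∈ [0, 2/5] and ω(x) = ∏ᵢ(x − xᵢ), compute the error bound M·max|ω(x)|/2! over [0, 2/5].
cosh(1/5)/200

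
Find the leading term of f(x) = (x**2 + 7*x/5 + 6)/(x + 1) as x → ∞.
x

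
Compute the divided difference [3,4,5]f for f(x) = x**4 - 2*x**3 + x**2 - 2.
74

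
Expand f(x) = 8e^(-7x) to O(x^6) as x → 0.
8 - 56*x + 196*x**2 - 1372*x**3/3 + 2401*x**4/3 - 16807*x**5/15 + O(x**6)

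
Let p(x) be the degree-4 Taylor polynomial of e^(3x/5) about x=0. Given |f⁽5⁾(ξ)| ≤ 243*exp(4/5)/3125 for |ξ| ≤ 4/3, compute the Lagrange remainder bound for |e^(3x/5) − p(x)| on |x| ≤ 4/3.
128*exp(4/5)/46875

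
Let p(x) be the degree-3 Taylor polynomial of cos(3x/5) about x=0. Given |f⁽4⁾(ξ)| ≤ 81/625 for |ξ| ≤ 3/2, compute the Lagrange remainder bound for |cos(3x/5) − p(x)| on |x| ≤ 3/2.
2187/80000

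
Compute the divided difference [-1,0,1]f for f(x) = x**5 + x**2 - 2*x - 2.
1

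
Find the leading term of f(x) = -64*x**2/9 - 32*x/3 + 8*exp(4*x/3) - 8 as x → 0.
256*x**3/81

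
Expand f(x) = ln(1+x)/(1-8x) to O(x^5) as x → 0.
x + 15*x**2/2 + 181*x**3/3 + 5789*x**4/12 + O(x**5)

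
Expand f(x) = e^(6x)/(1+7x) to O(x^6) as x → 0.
1 - x + 25*x**2 - 139*x**3 + 1027*x**4 - 35621*x**5/5 + O(x**6)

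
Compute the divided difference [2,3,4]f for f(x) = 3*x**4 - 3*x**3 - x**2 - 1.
137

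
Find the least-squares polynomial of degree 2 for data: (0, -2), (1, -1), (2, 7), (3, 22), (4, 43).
-73/35 + (-149/70)x + (47/14)x²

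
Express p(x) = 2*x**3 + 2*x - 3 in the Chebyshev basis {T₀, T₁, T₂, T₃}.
(-3)T₀ + (7/2)T₁ + (1/2)T₃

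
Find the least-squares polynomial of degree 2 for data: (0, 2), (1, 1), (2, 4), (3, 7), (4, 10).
54/35 + (-3/35)x + (4/7)x²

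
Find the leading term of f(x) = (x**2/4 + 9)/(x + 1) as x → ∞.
x/4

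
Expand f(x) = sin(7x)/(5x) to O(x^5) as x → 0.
7/5 - 343*x**2/30 + 16807*x**4/600 + O(x**5)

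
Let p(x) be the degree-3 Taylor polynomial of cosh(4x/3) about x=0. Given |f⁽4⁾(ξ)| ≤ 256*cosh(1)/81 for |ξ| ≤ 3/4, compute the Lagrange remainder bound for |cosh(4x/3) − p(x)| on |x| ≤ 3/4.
cosh(1)/24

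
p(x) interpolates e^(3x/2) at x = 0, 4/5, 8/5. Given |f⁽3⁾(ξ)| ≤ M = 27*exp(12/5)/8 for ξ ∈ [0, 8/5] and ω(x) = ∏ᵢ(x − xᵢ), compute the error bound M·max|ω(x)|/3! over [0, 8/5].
8*sqrt(3)*exp(12/5)/125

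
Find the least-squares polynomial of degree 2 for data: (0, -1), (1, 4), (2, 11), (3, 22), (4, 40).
-18/35 + (10/7)x + (15/7)x²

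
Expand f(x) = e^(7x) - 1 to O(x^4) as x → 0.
7*x + 49*x**2/2 + 343*x**3/6 + O(x**4)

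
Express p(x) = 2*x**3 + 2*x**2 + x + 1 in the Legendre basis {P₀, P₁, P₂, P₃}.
(5/3)P₀ + (11/5)P₁ + (4/3)P₂ + (4/5)P₃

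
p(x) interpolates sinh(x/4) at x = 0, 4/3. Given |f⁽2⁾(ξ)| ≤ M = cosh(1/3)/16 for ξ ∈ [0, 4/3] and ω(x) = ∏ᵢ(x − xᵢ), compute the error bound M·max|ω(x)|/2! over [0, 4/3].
cosh(1/3)/72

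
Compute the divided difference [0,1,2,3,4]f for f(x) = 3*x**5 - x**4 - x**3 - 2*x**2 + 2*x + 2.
29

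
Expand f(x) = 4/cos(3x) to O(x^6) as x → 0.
4 + 18*x**2 + 135*x**4/2 + O(x**6)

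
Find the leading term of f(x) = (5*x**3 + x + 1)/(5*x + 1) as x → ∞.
x**2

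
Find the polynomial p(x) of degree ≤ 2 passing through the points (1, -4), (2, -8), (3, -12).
-4*x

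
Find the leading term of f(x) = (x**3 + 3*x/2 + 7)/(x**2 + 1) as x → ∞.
x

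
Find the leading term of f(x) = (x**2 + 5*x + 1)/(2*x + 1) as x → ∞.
x/2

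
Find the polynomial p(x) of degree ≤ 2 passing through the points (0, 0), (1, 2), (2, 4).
2*x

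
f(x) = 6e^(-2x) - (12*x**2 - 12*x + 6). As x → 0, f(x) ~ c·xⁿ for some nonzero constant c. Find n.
3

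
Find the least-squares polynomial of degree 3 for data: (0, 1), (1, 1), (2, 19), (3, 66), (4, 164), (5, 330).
13/18 + (-211/756)x + (-355/252)x² + (79/27)x³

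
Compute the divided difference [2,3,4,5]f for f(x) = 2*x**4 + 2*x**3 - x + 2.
30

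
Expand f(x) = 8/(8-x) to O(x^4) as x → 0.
1 + x/8 + x**2/64 + x**3/512 + O(x**4)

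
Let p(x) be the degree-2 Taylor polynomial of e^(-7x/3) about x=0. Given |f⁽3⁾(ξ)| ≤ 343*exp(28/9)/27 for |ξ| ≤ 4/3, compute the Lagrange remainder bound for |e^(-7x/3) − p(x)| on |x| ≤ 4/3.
10976*exp(28/9)/2187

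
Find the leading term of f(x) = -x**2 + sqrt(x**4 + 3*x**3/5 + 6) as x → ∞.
3*x/10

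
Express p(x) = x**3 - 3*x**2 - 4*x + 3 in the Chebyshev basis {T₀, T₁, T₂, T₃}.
(3/2)T₀ + (-13/4)T₁ + (-3/2)T₂ + (1/4)T₃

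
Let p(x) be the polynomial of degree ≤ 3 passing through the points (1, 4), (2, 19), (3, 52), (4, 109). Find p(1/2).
11/8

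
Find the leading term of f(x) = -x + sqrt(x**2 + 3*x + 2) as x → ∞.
3/2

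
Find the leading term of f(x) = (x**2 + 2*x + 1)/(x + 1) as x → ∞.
x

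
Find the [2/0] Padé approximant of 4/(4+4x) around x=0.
x**2 - x + 1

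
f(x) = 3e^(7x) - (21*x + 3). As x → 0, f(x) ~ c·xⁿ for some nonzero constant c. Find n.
2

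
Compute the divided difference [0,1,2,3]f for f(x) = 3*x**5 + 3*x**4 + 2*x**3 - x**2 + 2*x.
95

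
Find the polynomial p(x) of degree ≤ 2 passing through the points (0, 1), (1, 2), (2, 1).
-x**2 + 2*x + 1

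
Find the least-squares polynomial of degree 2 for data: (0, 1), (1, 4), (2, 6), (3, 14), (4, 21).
6/5 + x + x²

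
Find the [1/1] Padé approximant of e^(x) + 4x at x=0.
(49*x/10 + 1)/(1 - x/10)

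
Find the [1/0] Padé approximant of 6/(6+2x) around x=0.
1 - x/3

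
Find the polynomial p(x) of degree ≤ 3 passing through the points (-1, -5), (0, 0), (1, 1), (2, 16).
3*x**3 - 2*x**2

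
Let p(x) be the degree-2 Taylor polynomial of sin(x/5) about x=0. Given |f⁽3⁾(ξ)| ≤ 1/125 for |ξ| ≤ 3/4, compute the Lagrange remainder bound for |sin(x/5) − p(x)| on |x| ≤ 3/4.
9/16000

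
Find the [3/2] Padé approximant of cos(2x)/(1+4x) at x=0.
(172*x**3/21 - 43*x**2/21 - 4*x + 1)/(1 - 337*x**2/21)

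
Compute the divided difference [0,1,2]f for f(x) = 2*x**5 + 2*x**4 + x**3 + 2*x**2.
49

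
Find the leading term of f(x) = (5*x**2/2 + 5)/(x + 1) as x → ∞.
5*x/2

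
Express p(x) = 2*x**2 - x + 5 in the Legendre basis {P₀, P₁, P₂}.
(17/3)P₀ - P₁ + (4/3)P₂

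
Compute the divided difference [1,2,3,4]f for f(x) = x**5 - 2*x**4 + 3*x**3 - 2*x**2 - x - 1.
48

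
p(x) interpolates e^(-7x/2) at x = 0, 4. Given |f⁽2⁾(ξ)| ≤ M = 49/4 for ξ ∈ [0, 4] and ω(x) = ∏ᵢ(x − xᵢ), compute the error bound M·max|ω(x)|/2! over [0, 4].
49/2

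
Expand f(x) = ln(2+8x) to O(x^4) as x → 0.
log(2) + 4*x - 8*x**2 + 64*x**3/3 + O(x**4)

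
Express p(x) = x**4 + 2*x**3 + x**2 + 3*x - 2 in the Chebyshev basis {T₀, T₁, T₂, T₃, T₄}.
(-9/8)T₀ + (9/2)T₁ + T₂ + (1/2)T₃ + (1/8)T₄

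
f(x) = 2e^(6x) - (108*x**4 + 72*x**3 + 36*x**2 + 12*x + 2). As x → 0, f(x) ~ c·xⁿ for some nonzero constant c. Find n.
5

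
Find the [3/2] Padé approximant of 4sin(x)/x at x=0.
(4 - 7*x**2/15)/(x**2/20 + 1)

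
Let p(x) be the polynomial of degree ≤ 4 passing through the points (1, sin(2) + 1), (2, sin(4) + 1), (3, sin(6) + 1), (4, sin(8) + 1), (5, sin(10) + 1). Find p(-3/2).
-1365*sin(8)/32 + 5005*sin(6)/64 + 1155*sin(10)/128 + 1 + 3003*sin(2)/128 - 2145*sin(4)/32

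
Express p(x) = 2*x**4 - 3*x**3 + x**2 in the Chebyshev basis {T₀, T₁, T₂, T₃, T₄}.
(5/4)T₀ + (-9/4)T₁ + (3/2)T₂ + (-3/4)T₃ + (1/4)T₄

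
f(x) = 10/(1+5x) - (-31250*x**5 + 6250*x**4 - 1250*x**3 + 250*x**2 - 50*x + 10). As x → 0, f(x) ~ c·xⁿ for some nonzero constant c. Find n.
6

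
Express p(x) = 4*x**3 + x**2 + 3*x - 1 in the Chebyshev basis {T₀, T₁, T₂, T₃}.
(-1/2)T₀ + (6)T₁ + (1/2)T₂ + T₃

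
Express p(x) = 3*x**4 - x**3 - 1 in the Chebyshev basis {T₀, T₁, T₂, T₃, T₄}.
(1/8)T₀ + (-3/4)T₁ + (3/2)T₂ + (-1/4)T₃ + (3/8)T₄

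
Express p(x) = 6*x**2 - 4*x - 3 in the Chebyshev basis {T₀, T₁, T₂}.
(-4)T₁ + (3)T₂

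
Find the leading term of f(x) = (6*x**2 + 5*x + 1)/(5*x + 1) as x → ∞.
6*x/5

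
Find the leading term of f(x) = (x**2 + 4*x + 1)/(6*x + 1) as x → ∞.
x/6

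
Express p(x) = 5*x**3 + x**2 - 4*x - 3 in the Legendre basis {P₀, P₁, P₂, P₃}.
(-8/3)P₀ - P₁ + (2/3)P₂ + (2)P₃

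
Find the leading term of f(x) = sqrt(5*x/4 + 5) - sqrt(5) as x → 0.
sqrt(5)*x/8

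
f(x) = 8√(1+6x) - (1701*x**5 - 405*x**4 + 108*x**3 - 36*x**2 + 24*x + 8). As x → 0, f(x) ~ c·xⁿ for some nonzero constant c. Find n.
6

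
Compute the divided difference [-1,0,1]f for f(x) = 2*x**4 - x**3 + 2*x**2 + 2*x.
4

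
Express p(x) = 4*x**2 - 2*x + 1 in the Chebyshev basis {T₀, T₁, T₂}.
(3)T₀ + (-2)T₁ + (2)T₂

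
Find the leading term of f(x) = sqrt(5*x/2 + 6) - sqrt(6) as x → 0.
5*sqrt(6)*x/24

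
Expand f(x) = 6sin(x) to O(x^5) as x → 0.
6*x - x**3 + O(x**5)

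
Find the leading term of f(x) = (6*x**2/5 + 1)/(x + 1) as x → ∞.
6*x/5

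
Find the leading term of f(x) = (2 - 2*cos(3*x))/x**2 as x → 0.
9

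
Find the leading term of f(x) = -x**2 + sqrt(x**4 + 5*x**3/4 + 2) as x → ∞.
5*x/8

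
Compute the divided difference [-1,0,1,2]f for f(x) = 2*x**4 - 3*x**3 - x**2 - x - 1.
1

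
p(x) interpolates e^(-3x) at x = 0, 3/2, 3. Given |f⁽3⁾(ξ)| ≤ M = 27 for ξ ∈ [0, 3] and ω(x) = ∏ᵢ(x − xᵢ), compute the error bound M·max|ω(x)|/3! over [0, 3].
27*sqrt(3)/8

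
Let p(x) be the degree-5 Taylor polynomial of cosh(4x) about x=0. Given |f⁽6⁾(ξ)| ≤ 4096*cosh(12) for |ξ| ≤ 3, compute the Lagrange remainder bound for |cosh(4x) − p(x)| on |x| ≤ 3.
20736*cosh(12)/5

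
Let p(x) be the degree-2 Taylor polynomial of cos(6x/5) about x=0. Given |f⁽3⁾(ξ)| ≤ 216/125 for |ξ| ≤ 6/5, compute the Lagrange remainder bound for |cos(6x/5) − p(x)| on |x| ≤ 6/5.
7776/15625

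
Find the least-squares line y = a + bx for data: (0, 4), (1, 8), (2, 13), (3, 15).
a = 43/10, b = 19/5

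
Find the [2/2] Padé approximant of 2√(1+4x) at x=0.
(10*x**2 + 10*x + 2)/(x**2 + 3*x + 1)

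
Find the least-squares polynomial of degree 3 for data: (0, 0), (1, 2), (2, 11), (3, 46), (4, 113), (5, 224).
41/126 + (-839/756)x + (-2/9)x² + (203/108)x³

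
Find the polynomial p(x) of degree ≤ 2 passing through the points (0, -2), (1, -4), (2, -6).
-2*x - 2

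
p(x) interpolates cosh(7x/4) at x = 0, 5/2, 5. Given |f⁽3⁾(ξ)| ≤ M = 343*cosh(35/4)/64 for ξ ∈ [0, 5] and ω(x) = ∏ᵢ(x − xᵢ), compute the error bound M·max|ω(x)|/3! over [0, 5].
42875*sqrt(3)*cosh(35/4)/13824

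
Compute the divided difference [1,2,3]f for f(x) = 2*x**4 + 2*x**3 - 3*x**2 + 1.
59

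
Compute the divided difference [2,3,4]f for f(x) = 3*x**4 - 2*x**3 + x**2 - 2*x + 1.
148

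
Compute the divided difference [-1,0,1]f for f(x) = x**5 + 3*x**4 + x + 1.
3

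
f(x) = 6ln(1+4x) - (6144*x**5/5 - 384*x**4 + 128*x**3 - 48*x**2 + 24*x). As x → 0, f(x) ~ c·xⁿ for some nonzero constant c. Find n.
6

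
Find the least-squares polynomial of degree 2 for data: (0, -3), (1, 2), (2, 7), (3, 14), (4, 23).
-97/35 + (124/35)x + (5/7)x²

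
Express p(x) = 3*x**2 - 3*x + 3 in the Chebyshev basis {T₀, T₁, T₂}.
(9/2)T₀ + (-3)T₁ + (3/2)T₂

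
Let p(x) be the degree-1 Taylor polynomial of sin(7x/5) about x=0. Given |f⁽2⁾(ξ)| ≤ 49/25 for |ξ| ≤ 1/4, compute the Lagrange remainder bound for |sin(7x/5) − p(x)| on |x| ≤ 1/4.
49/800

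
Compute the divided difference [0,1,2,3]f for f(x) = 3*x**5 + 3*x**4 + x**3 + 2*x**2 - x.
94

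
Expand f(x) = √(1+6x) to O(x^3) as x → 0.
1 + 3*x - 9*x**2/2 + O(x**3)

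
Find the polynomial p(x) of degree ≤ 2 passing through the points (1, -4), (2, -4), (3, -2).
x**2 - 3*x - 2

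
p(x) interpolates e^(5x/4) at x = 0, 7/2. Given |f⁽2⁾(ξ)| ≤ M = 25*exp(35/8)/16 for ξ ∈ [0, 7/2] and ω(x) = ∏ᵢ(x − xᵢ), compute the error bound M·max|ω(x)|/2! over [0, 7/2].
1225*exp(35/8)/512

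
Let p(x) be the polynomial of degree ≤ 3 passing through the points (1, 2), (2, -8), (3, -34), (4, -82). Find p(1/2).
23/8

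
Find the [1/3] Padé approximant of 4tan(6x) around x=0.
24*x/(1 - 12*x**2)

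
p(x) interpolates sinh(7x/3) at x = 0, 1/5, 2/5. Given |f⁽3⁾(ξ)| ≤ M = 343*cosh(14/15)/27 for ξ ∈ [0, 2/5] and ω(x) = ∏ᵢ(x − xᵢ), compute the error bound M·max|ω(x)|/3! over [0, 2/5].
343*sqrt(3)*cosh(14/15)/91125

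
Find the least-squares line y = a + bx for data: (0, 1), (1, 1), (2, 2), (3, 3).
a = 7/10, b = 7/10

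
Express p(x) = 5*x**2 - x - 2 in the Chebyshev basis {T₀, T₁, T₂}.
(1/2)T₀ - T₁ + (5/2)T₂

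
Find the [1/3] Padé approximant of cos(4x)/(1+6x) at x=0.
(1 - 10*x/9)/(352*x**3/9 + 4*x**2/3 + 44*x/9 + 1)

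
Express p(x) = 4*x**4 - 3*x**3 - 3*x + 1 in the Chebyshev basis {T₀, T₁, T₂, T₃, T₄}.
(5/2)T₀ + (-21/4)T₁ + (2)T₂ + (-3/4)T₃ + (1/2)T₄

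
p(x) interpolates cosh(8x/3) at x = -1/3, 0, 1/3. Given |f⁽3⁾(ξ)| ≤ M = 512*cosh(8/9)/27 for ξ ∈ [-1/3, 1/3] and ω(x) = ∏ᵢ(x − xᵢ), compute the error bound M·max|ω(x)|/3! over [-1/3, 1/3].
512*sqrt(3)*cosh(8/9)/19683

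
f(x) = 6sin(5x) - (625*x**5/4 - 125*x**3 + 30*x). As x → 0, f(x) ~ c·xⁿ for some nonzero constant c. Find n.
7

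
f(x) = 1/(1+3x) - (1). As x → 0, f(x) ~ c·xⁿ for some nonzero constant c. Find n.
1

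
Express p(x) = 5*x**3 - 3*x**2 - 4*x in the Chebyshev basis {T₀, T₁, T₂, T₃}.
(-3/2)T₀ + (-1/4)T₁ + (-3/2)T₂ + (5/4)T₃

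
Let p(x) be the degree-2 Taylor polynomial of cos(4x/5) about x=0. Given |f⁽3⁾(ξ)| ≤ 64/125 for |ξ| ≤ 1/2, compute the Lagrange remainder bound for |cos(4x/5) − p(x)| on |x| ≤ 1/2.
4/375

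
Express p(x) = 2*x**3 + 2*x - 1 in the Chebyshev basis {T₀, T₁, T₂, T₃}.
-T₀ + (7/2)T₁ + (1/2)T₃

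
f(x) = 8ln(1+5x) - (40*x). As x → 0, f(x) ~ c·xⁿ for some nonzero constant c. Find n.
2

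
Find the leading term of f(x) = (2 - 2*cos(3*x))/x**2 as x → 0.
9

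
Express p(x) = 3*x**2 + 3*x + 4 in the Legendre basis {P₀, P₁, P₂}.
(5)P₀ + (3)P₁ + (2)P₂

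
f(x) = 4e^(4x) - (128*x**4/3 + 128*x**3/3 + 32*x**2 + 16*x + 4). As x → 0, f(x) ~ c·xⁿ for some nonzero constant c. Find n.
5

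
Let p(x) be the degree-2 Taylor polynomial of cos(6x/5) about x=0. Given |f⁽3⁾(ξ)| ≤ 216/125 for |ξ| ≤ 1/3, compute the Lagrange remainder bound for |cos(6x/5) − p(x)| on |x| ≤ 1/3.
4/375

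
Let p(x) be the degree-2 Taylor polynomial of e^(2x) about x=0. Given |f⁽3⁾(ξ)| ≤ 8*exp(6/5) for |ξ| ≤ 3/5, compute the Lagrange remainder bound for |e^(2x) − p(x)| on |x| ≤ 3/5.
36*exp(6/5)/125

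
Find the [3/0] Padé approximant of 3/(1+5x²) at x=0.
3 - 15*x**2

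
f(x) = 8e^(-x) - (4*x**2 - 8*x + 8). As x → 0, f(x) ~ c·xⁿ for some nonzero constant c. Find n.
3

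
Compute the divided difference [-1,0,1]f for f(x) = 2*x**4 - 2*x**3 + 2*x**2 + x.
4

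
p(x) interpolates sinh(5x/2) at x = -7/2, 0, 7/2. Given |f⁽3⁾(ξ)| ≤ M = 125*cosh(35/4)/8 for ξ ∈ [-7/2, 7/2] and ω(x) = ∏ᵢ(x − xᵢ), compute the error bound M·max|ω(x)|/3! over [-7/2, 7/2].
42875*sqrt(3)*cosh(35/4)/1728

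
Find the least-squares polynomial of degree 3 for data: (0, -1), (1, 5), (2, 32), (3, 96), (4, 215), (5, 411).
-76/63 + (638/189)x + (43/126)x² + (167/54)x³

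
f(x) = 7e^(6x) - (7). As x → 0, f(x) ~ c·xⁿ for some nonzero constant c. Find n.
1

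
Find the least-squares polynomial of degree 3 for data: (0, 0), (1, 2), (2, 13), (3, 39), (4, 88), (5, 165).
1/63 + (-103/378)x + (289/252)x² + (119/108)x³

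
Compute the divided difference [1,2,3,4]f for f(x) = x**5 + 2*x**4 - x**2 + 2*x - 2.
85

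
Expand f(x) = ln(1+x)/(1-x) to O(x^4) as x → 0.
x + x**2/2 + 5*x**3/6 + O(x**4)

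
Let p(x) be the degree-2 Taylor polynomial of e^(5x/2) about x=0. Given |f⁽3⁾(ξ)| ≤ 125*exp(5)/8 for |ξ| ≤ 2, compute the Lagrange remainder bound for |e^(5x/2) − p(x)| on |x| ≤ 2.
125*exp(5)/6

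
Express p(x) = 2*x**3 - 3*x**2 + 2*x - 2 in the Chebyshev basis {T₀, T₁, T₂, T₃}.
(-7/2)T₀ + (7/2)T₁ + (-3/2)T₂ + (1/2)T₃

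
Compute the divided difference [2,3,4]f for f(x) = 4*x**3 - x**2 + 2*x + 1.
35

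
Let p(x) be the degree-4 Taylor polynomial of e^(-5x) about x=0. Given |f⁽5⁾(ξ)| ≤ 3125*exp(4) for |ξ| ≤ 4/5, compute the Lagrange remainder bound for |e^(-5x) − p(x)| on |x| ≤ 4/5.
128*exp(4)/15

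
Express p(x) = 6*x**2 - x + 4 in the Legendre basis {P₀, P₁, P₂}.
(6)P₀ - P₁ + (4)P₂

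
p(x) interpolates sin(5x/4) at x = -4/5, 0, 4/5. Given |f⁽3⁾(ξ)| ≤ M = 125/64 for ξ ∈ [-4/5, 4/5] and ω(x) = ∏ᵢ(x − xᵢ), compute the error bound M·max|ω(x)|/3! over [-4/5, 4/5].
sqrt(3)/27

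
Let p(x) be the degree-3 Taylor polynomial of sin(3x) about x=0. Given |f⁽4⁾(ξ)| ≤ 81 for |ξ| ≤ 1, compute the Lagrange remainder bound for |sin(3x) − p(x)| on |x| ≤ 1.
27/8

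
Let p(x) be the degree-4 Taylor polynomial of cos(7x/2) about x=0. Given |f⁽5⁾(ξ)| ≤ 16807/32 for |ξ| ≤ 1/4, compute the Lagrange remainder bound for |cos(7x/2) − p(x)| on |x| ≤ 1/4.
16807/3932160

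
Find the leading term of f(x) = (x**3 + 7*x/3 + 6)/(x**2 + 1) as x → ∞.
x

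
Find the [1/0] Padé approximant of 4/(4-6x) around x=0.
3*x/2 + 1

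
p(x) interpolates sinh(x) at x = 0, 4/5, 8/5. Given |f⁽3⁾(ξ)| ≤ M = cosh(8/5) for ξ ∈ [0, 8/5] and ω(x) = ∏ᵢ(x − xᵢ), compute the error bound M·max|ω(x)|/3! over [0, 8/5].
64*sqrt(3)*cosh(8/5)/3375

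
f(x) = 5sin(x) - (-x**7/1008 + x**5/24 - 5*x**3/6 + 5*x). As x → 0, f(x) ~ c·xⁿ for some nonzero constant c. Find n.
9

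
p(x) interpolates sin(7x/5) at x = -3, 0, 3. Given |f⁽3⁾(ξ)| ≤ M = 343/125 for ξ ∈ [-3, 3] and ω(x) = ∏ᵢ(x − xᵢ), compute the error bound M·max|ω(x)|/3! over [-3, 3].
343*sqrt(3)/125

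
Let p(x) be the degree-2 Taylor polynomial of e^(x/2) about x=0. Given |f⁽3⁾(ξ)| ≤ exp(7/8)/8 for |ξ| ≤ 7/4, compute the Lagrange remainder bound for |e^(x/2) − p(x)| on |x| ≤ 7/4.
343*exp(7/8)/3072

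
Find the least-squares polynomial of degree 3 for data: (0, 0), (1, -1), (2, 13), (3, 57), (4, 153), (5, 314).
1/126 + (-1669/756)x + (-409/252)x² + (79/27)x³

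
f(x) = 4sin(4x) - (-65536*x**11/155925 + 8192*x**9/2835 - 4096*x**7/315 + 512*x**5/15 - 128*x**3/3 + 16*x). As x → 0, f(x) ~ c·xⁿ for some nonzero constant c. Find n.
13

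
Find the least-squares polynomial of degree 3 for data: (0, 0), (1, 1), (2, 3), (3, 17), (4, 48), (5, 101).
5/21 + (32/63)x + (-34/21)x² + (10/9)x³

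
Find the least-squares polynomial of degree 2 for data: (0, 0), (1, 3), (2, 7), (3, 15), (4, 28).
3/7 + (-2/35)x + (12/7)x²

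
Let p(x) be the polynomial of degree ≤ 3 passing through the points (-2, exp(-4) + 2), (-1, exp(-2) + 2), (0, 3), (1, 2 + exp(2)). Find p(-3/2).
(5 + 15*exp(2) + (exp(2) + 27)*exp(4))*exp(-4)/16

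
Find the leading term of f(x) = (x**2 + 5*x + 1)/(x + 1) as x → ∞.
x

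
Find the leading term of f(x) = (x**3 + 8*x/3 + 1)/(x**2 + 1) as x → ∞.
x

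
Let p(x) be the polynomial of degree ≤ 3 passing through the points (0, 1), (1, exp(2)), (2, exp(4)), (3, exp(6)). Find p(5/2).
-5*exp(2)/16 + 1/16 + 15*exp(4)/16 + 5*exp(6)/16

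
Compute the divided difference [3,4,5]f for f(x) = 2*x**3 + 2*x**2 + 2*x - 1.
26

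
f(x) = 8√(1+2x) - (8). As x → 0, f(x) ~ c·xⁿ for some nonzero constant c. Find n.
1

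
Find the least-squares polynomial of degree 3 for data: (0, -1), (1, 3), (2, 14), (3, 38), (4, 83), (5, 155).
-64/63 + (578/189)x + (-1/9)x² + (31/27)x³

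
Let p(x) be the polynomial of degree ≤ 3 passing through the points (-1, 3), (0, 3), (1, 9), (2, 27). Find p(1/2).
39/8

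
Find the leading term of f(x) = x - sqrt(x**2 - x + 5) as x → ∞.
1/2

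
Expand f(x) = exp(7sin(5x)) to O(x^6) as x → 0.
1 + 35*x + 1225*x**2/2 + 7000*x**3 + 459375*x**4/8 + 1045625*x**5/3 + O(x**6)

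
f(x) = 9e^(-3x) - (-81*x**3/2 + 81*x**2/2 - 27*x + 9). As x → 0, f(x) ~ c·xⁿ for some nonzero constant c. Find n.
4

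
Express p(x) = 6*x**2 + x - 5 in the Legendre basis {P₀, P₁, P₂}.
(-3)P₀ + P₁ + (4)P₂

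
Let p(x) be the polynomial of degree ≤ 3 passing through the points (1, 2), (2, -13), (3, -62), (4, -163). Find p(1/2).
19/8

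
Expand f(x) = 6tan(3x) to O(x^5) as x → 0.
18*x + 54*x**3 + O(x**5)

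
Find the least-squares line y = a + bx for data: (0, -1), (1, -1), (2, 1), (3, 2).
a = -7/5, b = 11/10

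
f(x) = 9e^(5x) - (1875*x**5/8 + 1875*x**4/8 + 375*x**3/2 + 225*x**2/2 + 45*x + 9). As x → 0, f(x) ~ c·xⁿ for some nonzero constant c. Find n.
6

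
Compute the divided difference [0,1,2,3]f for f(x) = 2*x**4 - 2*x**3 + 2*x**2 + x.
10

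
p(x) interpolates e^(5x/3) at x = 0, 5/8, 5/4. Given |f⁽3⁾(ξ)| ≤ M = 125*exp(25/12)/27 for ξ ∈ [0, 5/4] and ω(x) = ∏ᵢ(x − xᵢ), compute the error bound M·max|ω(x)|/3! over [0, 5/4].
15625*sqrt(3)*exp(25/12)/373248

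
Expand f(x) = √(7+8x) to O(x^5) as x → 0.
sqrt(7) + 4*sqrt(7)*x/7 - 8*sqrt(7)*x**2/49 + 32*sqrt(7)*x**3/343 - 160*sqrt(7)*x**4/2401 + O(x**5)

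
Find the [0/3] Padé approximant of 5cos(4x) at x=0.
5/(8*x**2 + 1)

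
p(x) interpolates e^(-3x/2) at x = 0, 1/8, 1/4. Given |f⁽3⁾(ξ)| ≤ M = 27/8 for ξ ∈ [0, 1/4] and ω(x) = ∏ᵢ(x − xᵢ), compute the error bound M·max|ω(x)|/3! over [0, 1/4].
sqrt(3)/4096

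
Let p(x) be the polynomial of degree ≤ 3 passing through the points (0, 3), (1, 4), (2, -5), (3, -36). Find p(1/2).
4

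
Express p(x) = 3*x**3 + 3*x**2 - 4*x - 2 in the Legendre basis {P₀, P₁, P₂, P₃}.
-P₀ + (-11/5)P₁ + (2)P₂ + (6/5)P₃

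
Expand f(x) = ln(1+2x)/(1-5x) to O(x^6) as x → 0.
2*x + 8*x**2 + 128*x**3/3 + 628*x**4/3 + 15796*x**5/15 + O(x**6)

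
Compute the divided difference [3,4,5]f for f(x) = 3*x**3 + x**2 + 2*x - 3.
37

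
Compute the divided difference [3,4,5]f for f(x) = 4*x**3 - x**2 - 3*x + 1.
47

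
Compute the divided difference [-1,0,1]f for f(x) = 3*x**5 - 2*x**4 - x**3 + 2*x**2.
0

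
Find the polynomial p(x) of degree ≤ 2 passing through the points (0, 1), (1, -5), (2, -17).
-3*x**2 - 3*x + 1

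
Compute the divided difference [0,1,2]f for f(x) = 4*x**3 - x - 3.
12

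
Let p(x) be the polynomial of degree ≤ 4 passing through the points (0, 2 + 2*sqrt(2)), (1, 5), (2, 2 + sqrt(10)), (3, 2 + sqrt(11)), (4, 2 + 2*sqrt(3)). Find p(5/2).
-5*sqrt(3)/64 + 3*sqrt(2)/64 + 49/32 + 15*sqrt(11)/32 + 45*sqrt(10)/64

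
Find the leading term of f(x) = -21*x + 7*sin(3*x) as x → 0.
-63*x**3/2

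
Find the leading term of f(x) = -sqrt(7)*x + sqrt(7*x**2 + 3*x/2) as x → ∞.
3*sqrt(7)/28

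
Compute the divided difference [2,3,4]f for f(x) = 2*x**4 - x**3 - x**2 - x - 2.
100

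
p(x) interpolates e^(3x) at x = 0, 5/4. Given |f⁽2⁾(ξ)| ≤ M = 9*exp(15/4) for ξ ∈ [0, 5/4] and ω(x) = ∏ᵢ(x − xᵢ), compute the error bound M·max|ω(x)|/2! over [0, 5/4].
225*exp(15/4)/128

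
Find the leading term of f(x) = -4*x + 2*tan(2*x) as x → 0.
16*x**3/3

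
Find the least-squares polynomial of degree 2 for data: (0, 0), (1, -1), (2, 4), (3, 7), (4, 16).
-8/35 + (-8/7)x + (9/7)x²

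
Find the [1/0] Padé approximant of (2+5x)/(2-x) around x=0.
3*x + 1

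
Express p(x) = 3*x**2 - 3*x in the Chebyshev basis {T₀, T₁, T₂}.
(3/2)T₀ + (-3)T₁ + (3/2)T₂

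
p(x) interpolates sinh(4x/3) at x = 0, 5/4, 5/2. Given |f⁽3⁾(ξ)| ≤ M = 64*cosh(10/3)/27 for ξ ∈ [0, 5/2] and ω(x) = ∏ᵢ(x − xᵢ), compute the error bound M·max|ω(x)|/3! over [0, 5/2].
125*sqrt(3)*cosh(10/3)/729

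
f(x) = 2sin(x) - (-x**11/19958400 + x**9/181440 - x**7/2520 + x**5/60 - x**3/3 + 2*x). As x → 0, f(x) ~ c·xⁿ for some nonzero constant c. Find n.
13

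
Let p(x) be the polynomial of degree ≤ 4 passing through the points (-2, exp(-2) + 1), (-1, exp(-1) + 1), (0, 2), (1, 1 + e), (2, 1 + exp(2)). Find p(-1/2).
(-5 + 60*e + (-20*e + 3*exp(2) + 218)*exp(2))*exp(-2)/128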